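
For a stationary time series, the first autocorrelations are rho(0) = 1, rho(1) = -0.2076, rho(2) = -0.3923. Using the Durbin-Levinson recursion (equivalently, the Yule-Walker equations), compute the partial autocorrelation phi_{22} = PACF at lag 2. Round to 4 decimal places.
\phi_{22} = -0.4550

The PACF at lag k is phi_{kk}, the last component of the solution
to the Yule-Walker system G_k phi = r_k where
  (G_k)_{ij} = rho(|i - j|), (r_k)_i = rho(i), i,j = 1..k.
Equivalently, Durbin-Levinson gives phi_{kk} iteratively:
  phi_{11} = rho(1)
  phi_{kk} = [rho(k) - sum_{j=1..k-1} phi_{k-1,j} rho(k-j)]
            / [1 - sum_{j=1..k-1} phi_{k-1,j} rho(j)],
  phi_{k,j} = phi_{k-1,j} - phi_{kk} phi_{k-1,k-j},  j = 1..k-1.
Step k = 1:
  phi_11 = rho(1) = -0.2076.
Step k = 2:
  phi_22 = [rho(2) - phi_11 rho(1)] / [1 - phi_11 rho(1)] = [-0.3923 - (-0.2076)(-0.2076)] / [1 - (-0.2076)(-0.2076)]
         = -0.43539776 / 0.95690224 = -0.455.
Therefore phi_{22} = -0.4550.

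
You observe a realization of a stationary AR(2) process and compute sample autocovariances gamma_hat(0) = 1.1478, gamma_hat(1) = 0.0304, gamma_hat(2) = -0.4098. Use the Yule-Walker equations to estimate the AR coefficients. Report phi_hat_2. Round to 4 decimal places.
\hat\phi_{2} = -0.3580

The Yule-Walker equations for an AR(p) process read, in matrix form,
  Gamma_p phi = r_p,   with   (Gamma_p)_{ij} = gamma(|i - j|),
                       (r_p)_i = gamma(i),   i,j = 1..p.
Substitute the sample gammas (Toeplitz matrix and right-hand side of size 2):
  Gamma_p = [[1.1478, 0.0304], [0.0304, 1.1478]]
  r_p     = [0.0304, -0.4098]
Written out:
  1.1478 phi_1 + 0.0304 phi_2 = 0.0304
  0.0304 phi_1 + 1.1478 phi_2 = -0.4098
Solve by Cramer's rule:
  det = gamma(0)^2 - gamma(1)^2 = (1.1478)^2 - (0.0304)^2 = 1.31744484 - 0.00092416 = 1.31652068
  phi_hat_1 = [gamma(1) gamma(0) - gamma(1) gamma(2)] / det = [(0.0304)(1.1478) - (0.0304)(-0.4098)] / 1.31652068 = 0.04735104 / 1.31652068 = 0.036
  phi_hat_2 = [gamma(0) gamma(2) - gamma(1)^2] / det = [(1.1478)(-0.4098) - (0.0304)^2] / 1.31652068 = -0.4712926 / 1.31652068 = -0.358
So phi_hat = [0.0360, -0.3580].
Therefore phi_hat_2 = -0.3580.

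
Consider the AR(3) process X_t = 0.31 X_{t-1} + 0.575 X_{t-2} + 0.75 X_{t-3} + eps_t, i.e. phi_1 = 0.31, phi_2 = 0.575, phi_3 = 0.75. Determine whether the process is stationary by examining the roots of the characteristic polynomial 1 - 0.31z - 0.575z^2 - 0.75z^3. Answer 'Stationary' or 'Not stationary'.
\text{Not stationary}

The AR(p) characteristic polynomial is P(z) = 1 - 0.31z - 0.575z^2 - 0.75z^3.
Stationarity requires all roots to lie outside the unit circle, i.e. |z| > 1 for every root.
Degree 3: look for a simple real root z0 first, then factor out (1 - z/z0) and solve the remaining quadratic.
Testing z0 = 0.8: P(0.8) = 1 + (-0.31)(0.8) + (-0.575)(0.8)^2 + (-0.75)(0.8)^3
  = 1 + (-0.248) + (-0.368) + (-0.384) = 0.  So z_0 = 0.8 is a root, |z_0| = 0.8.
Divide out the factor (1 - 1.25 z) = (1 - z/z0) (since 1/z0 = 1.25):
  P(z) = (1 - 1.25 z)(1 + (0.94) z + (0.6) z^2)
  [check: z-coef 0.94 - (1.25) = -0.31; z^2-coef 0.6 - (1.25)(0.94) = -0.575; z^3-coef -(1.25)(0.6) = -0.75.]
Remaining roots from the quadratic factor 1 + (0.94) z + (0.6) z^2:
  Set 1 + (0.94) z + (0.6) z^2 = 0, i.e. a z^2 + b z + c = 0 with a = 0.6, b = 0.94, c = 1.
  Discriminant D = b^2 - 4ac = (0.94)^2 - 4*(0.6)*1 = 0.8836 - (2.4) = -1.5164.
  D < 0, so the roots are the complex-conjugate pair z = (-b +/- i sqrt(-D)) / (2a) = -0.7833 +/- 1.0262i.
  For a conjugate pair |z|^2 = z * conj(z) = (product of roots) = c/a = 1/(0.6) = 1.666667, so |z| = sqrt(1.666667) = 1.291 for both roots.
Moduli of all roots: 0.8000, 1.2910, 1.2910.
All moduli strictly greater than 1? No.
Verdict: Not stationary.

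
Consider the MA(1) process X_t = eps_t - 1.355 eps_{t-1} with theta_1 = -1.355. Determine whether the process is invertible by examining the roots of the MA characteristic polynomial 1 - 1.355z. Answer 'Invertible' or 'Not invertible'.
\text{Not invertible}

The MA(q) characteristic polynomial is P(z) = 1 - 1.355z.
Invertibility requires all roots to lie outside the unit circle, i.e. |z| > 1 for every root.
This is linear in z: 1 + (-1.355) z = 0  =>  z = -1/(-1.355) = 0.738007,  |z| = 0.738007.
Moduli of all roots: 0.7380.
All moduli strictly greater than 1? No.
Verdict: Not invertible.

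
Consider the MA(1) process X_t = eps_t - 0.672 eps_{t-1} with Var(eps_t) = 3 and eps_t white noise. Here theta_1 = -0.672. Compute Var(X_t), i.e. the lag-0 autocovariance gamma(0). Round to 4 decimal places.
\gamma(0) = 4.3548

For an MA(q) process X_t = eps_t + sum_i theta_i eps_{t-i} with
Var(eps_t) = sigma^2, the variance is
  gamma(0) = sigma^2 * (1 + sum_i theta_i^2).
  sum_i theta_i^2 = (-0.672)^2 = 0.451584.
  gamma(0) = 3 * (1 + 0.451584) = 3 * 1.451584 = 4.354752, which rounds to 4.3548.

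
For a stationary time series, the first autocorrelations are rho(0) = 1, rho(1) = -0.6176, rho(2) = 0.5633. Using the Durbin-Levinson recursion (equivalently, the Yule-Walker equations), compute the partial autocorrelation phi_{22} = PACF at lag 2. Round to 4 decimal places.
\phi_{22} = 0.2940

The PACF at lag k is phi_{kk}, the last component of the solution
to the Yule-Walker system G_k phi = r_k where
  (G_k)_{ij} = rho(|i - j|), (r_k)_i = rho(i), i,j = 1..k.
Equivalently, Durbin-Levinson gives phi_{kk} iteratively:
  phi_{11} = rho(1)
  phi_{kk} = [rho(k) - sum_{j=1..k-1} phi_{k-1,j} rho(k-j)]
            / [1 - sum_{j=1..k-1} phi_{k-1,j} rho(j)],
  phi_{k,j} = phi_{k-1,j} - phi_{kk} phi_{k-1,k-j},  j = 1..k-1.
Step k = 1:
  phi_11 = rho(1) = -0.6176.
Step k = 2:
  phi_22 = [rho(2) - phi_11 rho(1)] / [1 - phi_11 rho(1)] = [0.5633 - (-0.6176)(-0.6176)] / [1 - (-0.6176)(-0.6176)]
         = 0.18187024 / 0.61857024 = 0.294.
Therefore phi_{22} = 0.2940.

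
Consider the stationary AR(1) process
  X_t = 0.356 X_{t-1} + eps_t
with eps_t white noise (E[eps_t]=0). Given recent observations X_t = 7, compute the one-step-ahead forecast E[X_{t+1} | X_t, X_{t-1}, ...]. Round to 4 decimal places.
E[X_{t+1} \mid \mathcal F_t] = 2.4920

For an AR(p) model X_t = c + sum_i phi_i X_{t-i} + eps_t, the
one-step-ahead conditional mean is
  E[X_{t+1} | X_t, ...] = c + sum_i phi_i X_{t+1-i}.
Substitute known values:
  E[X_{t+1} | ...] = (0.356) * (7)
                   = 2.4920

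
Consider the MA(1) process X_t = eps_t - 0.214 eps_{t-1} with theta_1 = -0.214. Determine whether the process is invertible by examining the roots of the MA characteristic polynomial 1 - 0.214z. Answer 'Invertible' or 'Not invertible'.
\text{Invertible}

The MA(q) characteristic polynomial is P(z) = 1 - 0.214z.
Invertibility requires all roots to lie outside the unit circle, i.e. |z| > 1 for every root.
This is linear in z: 1 + (-0.214) z = 0  =>  z = -1/(-0.214) = 4.672897,  |z| = 4.672897.
Moduli of all roots: 4.6729.
All moduli strictly greater than 1? Yes.
Verdict: Invertible.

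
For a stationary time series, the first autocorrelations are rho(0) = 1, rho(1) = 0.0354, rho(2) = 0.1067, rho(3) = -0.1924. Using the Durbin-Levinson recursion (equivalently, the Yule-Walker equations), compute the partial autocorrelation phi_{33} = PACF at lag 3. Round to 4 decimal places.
\phi_{33} = -0.2020

The PACF at lag k is phi_{kk}, the last component of the solution
to the Yule-Walker system G_k phi = r_k where
  (G_k)_{ij} = rho(|i - j|), (r_k)_i = rho(i), i,j = 1..k.
Equivalently, Durbin-Levinson gives phi_{kk} iteratively:
  phi_{11} = rho(1)
  phi_{kk} = [rho(k) - sum_{j=1..k-1} phi_{k-1,j} rho(k-j)]
            / [1 - sum_{j=1..k-1} phi_{k-1,j} rho(j)],
  phi_{k,j} = phi_{k-1,j} - phi_{kk} phi_{k-1,k-j},  j = 1..k-1.
Step k = 1:
  phi_11 = rho(1) = 0.0354.
Step k = 2:
  phi_22 = [rho(2) - phi_11 rho(1)] / [1 - phi_11 rho(1)] = [0.1067 - (0.0354)(0.0354)] / [1 - (0.0354)(0.0354)]
         = 0.10544684 / 0.99874684 = 0.105579.
  Update: phi_21 = phi_11 - phi_22 phi_11 = 0.0354 - (0.105579)(0.0354) = 0.031662.
Step k = 3:
  phi_33 = [rho(3) - phi_21 rho(2) - phi_22 rho(1)] / [1 - phi_21 rho(1) - phi_22 rho(2)]
    numerator   = -0.1924 - (0.031662)(0.1067) - (0.105579)(0.0354) = -0.19951589
    denominator = 1 - (0.031662)(0.0354) - (0.105579)(0.1067) = 0.98761385
  phi_33 = -0.19951589 / 0.98761385 = -0.202.
Therefore phi_{33} = -0.2020.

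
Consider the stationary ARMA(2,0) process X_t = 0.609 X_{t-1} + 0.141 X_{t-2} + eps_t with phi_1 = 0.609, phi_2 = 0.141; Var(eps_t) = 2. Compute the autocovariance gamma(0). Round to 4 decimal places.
\gamma(0) = 4.1027

Multiply the model equation by X_{t-k} and take expectations. With theta_0 = psi_0 = 1 and psi_j the MA(infinity) weights, this gives
  gamma(k) - sum_i phi_i gamma(k-i) = c_k,
  c_k = sigma^2 * sum_{j=k..q} theta_j psi_{j-k}   (c_k = 0 for k > q),
using gamma(-m) = gamma(m).
Pure AR (q = 0): c_0 = sigma^2 = 2, c_k = 0 for k >= 1.
Equations for k = 0, 1, 2 (AR order 2, c_2 = 0):
  (E0) gamma(0) = phi_1 gamma(1) + phi_2 gamma(2) + c_0
  (E1) gamma(1) = phi_1 gamma(0) + phi_2 gamma(1) + c_1
  (E2) gamma(2) = phi_1 gamma(1) + phi_2 gamma(0)
From (E1): gamma(1) = A gamma(0) + B with
  A = phi_1 / (1 - phi_2) = 0.609 / 0.859 = 0.708964,   B = c_1 / (1 - phi_2) = 0 / 0.859 = 0.
Insert (E2) into (E0): gamma(0) (1 - phi_2^2) = phi_1 (1 + phi_2) gamma(1) + c_0.
  phi_1 (1 + phi_2) = (0.609)(1.141) = 0.694869,   1 - phi_2^2 = 0.980119.
Replace gamma(1) by A gamma(0) + B and collect gamma(0):
  gamma(0) [0.980119 - (0.694869)(0.708964)] = c_0 = 2
  gamma(0) * 0.487482 = 2
  gamma(0) = 2 / 0.487482 = 4.102716.
Therefore gamma(0) = 4.1027 (to 4 decimal places).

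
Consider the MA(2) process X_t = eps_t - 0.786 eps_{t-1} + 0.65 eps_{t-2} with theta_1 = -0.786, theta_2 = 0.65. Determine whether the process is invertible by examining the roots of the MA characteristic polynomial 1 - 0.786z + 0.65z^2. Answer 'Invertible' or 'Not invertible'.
\text{Invertible}

The MA(q) characteristic polynomial is P(z) = 1 - 0.786z + 0.65z^2.
Invertibility requires all roots to lie outside the unit circle, i.e. |z| > 1 for every root.
Set 1 + (-0.786) z + (0.65) z^2 = 0, i.e. a z^2 + b z + c = 0 with a = 0.65, b = -0.786, c = 1.
Discriminant D = b^2 - 4ac = (-0.786)^2 - 4*(0.65)*1 = 0.617796 - (2.6) = -1.982204.
D < 0, so the roots are the complex-conjugate pair z = (-b +/- i sqrt(-D)) / (2a) = 0.6046 +/- 1.083i.
For a conjugate pair |z|^2 = z * conj(z) = (product of roots) = c/a = 1/(0.65) = 1.538462, so |z| = sqrt(1.538462) = 1.2403 for both roots.
Moduli of all roots: 1.2403, 1.2403.
All moduli strictly greater than 1? Yes.
Verdict: Invertible.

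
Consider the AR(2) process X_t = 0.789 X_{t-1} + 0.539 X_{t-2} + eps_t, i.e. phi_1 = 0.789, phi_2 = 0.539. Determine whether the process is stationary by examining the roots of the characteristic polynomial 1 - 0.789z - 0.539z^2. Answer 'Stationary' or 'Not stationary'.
\text{Not stationary}

The AR(p) characteristic polynomial is P(z) = 1 - 0.789z - 0.539z^2.
Stationarity requires all roots to lie outside the unit circle, i.e. |z| > 1 for every root.
Set 1 + (-0.789) z + (-0.539) z^2 = 0, i.e. a z^2 + b z + c = 0 with a = -0.539, b = -0.789, c = 1.
Discriminant D = b^2 - 4ac = (-0.789)^2 - 4*(-0.539)*1 = 0.622521 - (-2.156) = 2.778521.
D >= 0, so the roots are real: z = (-b +/- sqrt(D)) / (2a) = (0.789 +/- 1.66689) / (-1.078).
  z_1 = (0.789 + 1.66689) / (-1.078) = -2.2782,   |z_1| = 2.2782.
  z_2 = (0.789 - 1.66689) / (-1.078) = 0.8144,   |z_2| = 0.8144.
Moduli of all roots: 2.2782, 0.8144.
All moduli strictly greater than 1? No.
Verdict: Not stationary.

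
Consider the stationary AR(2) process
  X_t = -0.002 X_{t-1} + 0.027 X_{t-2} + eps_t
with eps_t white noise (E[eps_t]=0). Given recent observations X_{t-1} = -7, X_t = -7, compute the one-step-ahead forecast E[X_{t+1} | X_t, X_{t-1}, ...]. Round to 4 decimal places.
E[X_{t+1} \mid \mathcal F_t] = -0.1750

For an AR(p) model X_t = c + sum_i phi_i X_{t-i} + eps_t, the
one-step-ahead conditional mean is
  E[X_{t+1} | X_t, ...] = c + sum_i phi_i X_{t+1-i}.
Substitute known values:
  E[X_{t+1} | ...] = (-0.002) * (-7) + (0.027) * (-7)
                   = -0.1750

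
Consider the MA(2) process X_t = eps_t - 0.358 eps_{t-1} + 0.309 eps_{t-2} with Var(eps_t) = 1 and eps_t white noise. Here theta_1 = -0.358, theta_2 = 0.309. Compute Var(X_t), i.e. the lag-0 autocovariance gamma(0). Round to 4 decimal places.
\gamma(0) = 1.2236

For an MA(q) process X_t = eps_t + sum_i theta_i eps_{t-i} with
Var(eps_t) = sigma^2, the variance is
  gamma(0) = sigma^2 * (1 + sum_i theta_i^2).
  sum_i theta_i^2 = (-0.358)^2 + (0.309)^2 = 0.128164 + 0.095481 = 0.223645.
  gamma(0) = 1 * (1 + 0.223645) = 1 * 1.223645 = 1.223645, which rounds to 1.2236.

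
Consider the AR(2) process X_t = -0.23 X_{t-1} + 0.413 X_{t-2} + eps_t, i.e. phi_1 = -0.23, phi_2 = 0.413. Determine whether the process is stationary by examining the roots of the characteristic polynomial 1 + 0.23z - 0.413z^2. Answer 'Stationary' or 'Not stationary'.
\text{Stationary}

The AR(p) characteristic polynomial is P(z) = 1 + 0.23z - 0.413z^2.
Stationarity requires all roots to lie outside the unit circle, i.e. |z| > 1 for every root.
Set 1 + (0.23) z + (-0.413) z^2 = 0, i.e. a z^2 + b z + c = 0 with a = -0.413, b = 0.23, c = 1.
Discriminant D = b^2 - 4ac = (0.23)^2 - 4*(-0.413)*1 = 0.0529 - (-1.652) = 1.7049.
D >= 0, so the roots are real: z = (-b +/- sqrt(D)) / (2a) = (-0.23 +/- 1.305718) / (-0.826).
  z_1 = (-0.23 + 1.305718) / (-0.826) = -1.3023,   |z_1| = 1.3023.
  z_2 = (-0.23 - 1.305718) / (-0.826) = 1.8592,   |z_2| = 1.8592.
Moduli of all roots: 1.3023, 1.8592.
All moduli strictly greater than 1? Yes.
Verdict: Stationary.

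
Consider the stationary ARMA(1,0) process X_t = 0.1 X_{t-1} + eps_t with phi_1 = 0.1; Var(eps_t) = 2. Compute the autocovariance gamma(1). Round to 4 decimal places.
\gamma(1) = 0.2020

Multiply the model equation by X_{t-k} and take expectations. With theta_0 = psi_0 = 1 and psi_j the MA(infinity) weights, this gives
  gamma(k) - sum_i phi_i gamma(k-i) = c_k,
  c_k = sigma^2 * sum_{j=k..q} theta_j psi_{j-k}   (c_k = 0 for k > q),
using gamma(-m) = gamma(m).
Pure AR (q = 0): c_0 = sigma^2 = 2, c_k = 0 for k >= 1.
Equations for k = 0 and k = 1 (AR order 1):
  gamma(0) = phi_1 gamma(1) + c_0
  gamma(1) = phi_1 gamma(0) + c_1
Substituting the second into the first: gamma(0) (1 - phi_1^2) = c_0 + phi_1 c_1, so
  gamma(0) = c_0 / (1 - phi_1^2) = 2 / (1 - (0.1)^2) = 2 / 0.99 = 2.020202.
  gamma(1) = phi_1 gamma(0) = (0.1)(2.020202) = 0.20202.
Therefore gamma(1) = 0.2020 (to 4 decimal places).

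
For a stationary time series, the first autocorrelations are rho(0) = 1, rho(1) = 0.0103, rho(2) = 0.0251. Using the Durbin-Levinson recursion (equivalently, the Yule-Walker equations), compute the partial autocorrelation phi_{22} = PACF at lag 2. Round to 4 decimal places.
\phi_{22} = 0.0250

The PACF at lag k is phi_{kk}, the last component of the solution
to the Yule-Walker system G_k phi = r_k where
  (G_k)_{ij} = rho(|i - j|), (r_k)_i = rho(i), i,j = 1..k.
Equivalently, Durbin-Levinson gives phi_{kk} iteratively:
  phi_{11} = rho(1)
  phi_{kk} = [rho(k) - sum_{j=1..k-1} phi_{k-1,j} rho(k-j)]
            / [1 - sum_{j=1..k-1} phi_{k-1,j} rho(j)],
  phi_{k,j} = phi_{k-1,j} - phi_{kk} phi_{k-1,k-j},  j = 1..k-1.
Step k = 1:
  phi_11 = rho(1) = 0.0103.
Step k = 2:
  phi_22 = [rho(2) - phi_11 rho(1)] / [1 - phi_11 rho(1)] = [0.0251 - (0.0103)(0.0103)] / [1 - (0.0103)(0.0103)]
         = 0.02499391 / 0.99989391 = 0.025.
Therefore phi_{22} = 0.0250.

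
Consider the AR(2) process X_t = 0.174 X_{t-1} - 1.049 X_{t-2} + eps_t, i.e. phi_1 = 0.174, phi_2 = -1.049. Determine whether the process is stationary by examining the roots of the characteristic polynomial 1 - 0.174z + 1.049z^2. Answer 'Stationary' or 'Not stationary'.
\text{Not stationary}

The AR(p) characteristic polynomial is P(z) = 1 - 0.174z + 1.049z^2.
Stationarity requires all roots to lie outside the unit circle, i.e. |z| > 1 for every root.
Set 1 + (-0.174) z + (1.049) z^2 = 0, i.e. a z^2 + b z + c = 0 with a = 1.049, b = -0.174, c = 1.
Discriminant D = b^2 - 4ac = (-0.174)^2 - 4*(1.049)*1 = 0.030276 - (4.196) = -4.165724.
D < 0, so the roots are the complex-conjugate pair z = (-b +/- i sqrt(-D)) / (2a) = 0.0829 +/- 0.9728i.
For a conjugate pair |z|^2 = z * conj(z) = (product of roots) = c/a = 1/(1.049) = 0.953289, so |z| = sqrt(0.953289) = 0.9764 for both roots.
Moduli of all roots: 0.9764, 0.9764.
All moduli strictly greater than 1? No.
Verdict: Not stationary.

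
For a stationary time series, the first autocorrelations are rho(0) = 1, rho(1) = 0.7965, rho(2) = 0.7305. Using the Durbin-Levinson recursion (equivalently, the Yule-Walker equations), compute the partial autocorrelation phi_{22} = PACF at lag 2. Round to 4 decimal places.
\phi_{22} = 0.2628

The PACF at lag k is phi_{kk}, the last component of the solution
to the Yule-Walker system G_k phi = r_k where
  (G_k)_{ij} = rho(|i - j|), (r_k)_i = rho(i), i,j = 1..k.
Equivalently, Durbin-Levinson gives phi_{kk} iteratively:
  phi_{11} = rho(1)
  phi_{kk} = [rho(k) - sum_{j=1..k-1} phi_{k-1,j} rho(k-j)]
            / [1 - sum_{j=1..k-1} phi_{k-1,j} rho(j)],
  phi_{k,j} = phi_{k-1,j} - phi_{kk} phi_{k-1,k-j},  j = 1..k-1.
Step k = 1:
  phi_11 = rho(1) = 0.7965.
Step k = 2:
  phi_22 = [rho(2) - phi_11 rho(1)] / [1 - phi_11 rho(1)] = [0.7305 - (0.7965)(0.7965)] / [1 - (0.7965)(0.7965)]
         = 0.09608775 / 0.36558775 = 0.2628.
Therefore phi_{22} = 0.2628.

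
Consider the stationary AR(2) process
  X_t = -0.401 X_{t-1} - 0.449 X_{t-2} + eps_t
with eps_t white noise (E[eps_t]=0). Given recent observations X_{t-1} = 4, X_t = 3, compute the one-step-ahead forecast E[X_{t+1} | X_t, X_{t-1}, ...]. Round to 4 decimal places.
E[X_{t+1} \mid \mathcal F_t] = -2.9990

For an AR(p) model X_t = c + sum_i phi_i X_{t-i} + eps_t, the
one-step-ahead conditional mean is
  E[X_{t+1} | X_t, ...] = c + sum_i phi_i X_{t+1-i}.
Substitute known values:
  E[X_{t+1} | ...] = (-0.401) * (3) + (-0.449) * (4)
                   = -2.9990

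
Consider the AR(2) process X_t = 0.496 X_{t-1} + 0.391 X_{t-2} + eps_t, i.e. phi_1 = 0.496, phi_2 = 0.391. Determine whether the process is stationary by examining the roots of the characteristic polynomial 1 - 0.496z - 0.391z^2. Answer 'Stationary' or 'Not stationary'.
\text{Stationary}

The AR(p) characteristic polynomial is P(z) = 1 - 0.496z - 0.391z^2.
Stationarity requires all roots to lie outside the unit circle, i.e. |z| > 1 for every root.
Set 1 + (-0.496) z + (-0.391) z^2 = 0, i.e. a z^2 + b z + c = 0 with a = -0.391, b = -0.496, c = 1.
Discriminant D = b^2 - 4ac = (-0.496)^2 - 4*(-0.391)*1 = 0.246016 - (-1.564) = 1.810016.
D >= 0, so the roots are real: z = (-b +/- sqrt(D)) / (2a) = (0.496 +/- 1.345368) / (-0.782).
  z_1 = (0.496 + 1.345368) / (-0.782) = -2.3547,   |z_1| = 2.3547.
  z_2 = (0.496 - 1.345368) / (-0.782) = 1.0861,   |z_2| = 1.0861.
Moduli of all roots: 2.3547, 1.0861.
All moduli strictly greater than 1? Yes.
Verdict: Stationary.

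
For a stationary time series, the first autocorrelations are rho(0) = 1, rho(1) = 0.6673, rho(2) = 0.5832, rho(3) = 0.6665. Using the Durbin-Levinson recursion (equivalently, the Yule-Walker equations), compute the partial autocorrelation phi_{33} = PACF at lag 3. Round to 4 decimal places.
\phi_{33} = 0.4000

The PACF at lag k is phi_{kk}, the last component of the solution
to the Yule-Walker system G_k phi = r_k where
  (G_k)_{ij} = rho(|i - j|), (r_k)_i = rho(i), i,j = 1..k.
Equivalently, Durbin-Levinson gives phi_{kk} iteratively:
  phi_{11} = rho(1)
  phi_{kk} = [rho(k) - sum_{j=1..k-1} phi_{k-1,j} rho(k-j)]
            / [1 - sum_{j=1..k-1} phi_{k-1,j} rho(j)],
  phi_{k,j} = phi_{k-1,j} - phi_{kk} phi_{k-1,k-j},  j = 1..k-1.
Step k = 1:
  phi_11 = rho(1) = 0.6673.
Step k = 2:
  phi_22 = [rho(2) - phi_11 rho(1)] / [1 - phi_11 rho(1)] = [0.5832 - (0.6673)(0.6673)] / [1 - (0.6673)(0.6673)]
         = 0.13791071 / 0.55471071 = 0.248617.
  Update: phi_21 = phi_11 - phi_22 phi_11 = 0.6673 - (0.248617)(0.6673) = 0.501398.
Step k = 3:
  phi_33 = [rho(3) - phi_21 rho(2) - phi_22 rho(1)] / [1 - phi_21 rho(1) - phi_22 rho(2)]
    numerator   = 0.6665 - (0.501398)(0.5832) - (0.248617)(0.6673) = 0.20818254
    denominator = 1 - (0.501398)(0.6673) - (0.248617)(0.5832) = 0.52042371
  phi_33 = 0.20818254 / 0.52042371 = 0.4.
Therefore phi_{33} = 0.4000.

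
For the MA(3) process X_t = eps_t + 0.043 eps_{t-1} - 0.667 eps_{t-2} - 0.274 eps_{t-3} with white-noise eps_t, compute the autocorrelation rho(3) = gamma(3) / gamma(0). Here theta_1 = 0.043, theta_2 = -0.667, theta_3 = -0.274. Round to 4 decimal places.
\rho(3) = -0.1800

For an MA(q) process with theta_0 = 1, the autocovariance is
  gamma(k) = sigma^2 * sum_{i=0..q-k} theta_i * theta_{i+k},
and rho(k) = gamma(k) / gamma(0). Sigma^2 cancels.
  numerator   = (1)*(-0.274) = -0.274.
  denominator = (1)^2 + (0.043)^2 + (-0.667)^2 + (-0.274)^2 = 1.521814.
  rho(3) = -0.274 / 1.521814 = -0.1800.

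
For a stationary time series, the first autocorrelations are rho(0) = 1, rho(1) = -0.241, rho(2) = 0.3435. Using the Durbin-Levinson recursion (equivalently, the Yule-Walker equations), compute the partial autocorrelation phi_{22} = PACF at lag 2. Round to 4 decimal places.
\phi_{22} = 0.3030

The PACF at lag k is phi_{kk}, the last component of the solution
to the Yule-Walker system G_k phi = r_k where
  (G_k)_{ij} = rho(|i - j|), (r_k)_i = rho(i), i,j = 1..k.
Equivalently, Durbin-Levinson gives phi_{kk} iteratively:
  phi_{11} = rho(1)
  phi_{kk} = [rho(k) - sum_{j=1..k-1} phi_{k-1,j} rho(k-j)]
            / [1 - sum_{j=1..k-1} phi_{k-1,j} rho(j)],
  phi_{k,j} = phi_{k-1,j} - phi_{kk} phi_{k-1,k-j},  j = 1..k-1.
Step k = 1:
  phi_11 = rho(1) = -0.241.
Step k = 2:
  phi_22 = [rho(2) - phi_11 rho(1)] / [1 - phi_11 rho(1)] = [0.3435 - (-0.241)(-0.241)] / [1 - (-0.241)(-0.241)]
         = 0.285419 / 0.941919 = 0.303.
Therefore phi_{22} = 0.3030.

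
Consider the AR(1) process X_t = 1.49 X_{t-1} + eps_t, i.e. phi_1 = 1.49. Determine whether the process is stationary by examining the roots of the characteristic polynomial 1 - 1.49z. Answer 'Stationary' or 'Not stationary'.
\text{Not stationary}

The AR(p) characteristic polynomial is P(z) = 1 - 1.49z.
Stationarity requires all roots to lie outside the unit circle, i.e. |z| > 1 for every root.
This is linear in z: 1 + (-1.49) z = 0  =>  z = -1/(-1.49) = 0.671141,  |z| = 0.671141.
Moduli of all roots: 0.6711.
All moduli strictly greater than 1? No.
Verdict: Not stationary.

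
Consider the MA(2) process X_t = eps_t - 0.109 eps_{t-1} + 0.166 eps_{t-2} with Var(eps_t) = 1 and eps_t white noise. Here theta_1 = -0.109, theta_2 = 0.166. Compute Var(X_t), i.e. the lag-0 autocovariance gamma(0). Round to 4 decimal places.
\gamma(0) = 1.0394

For an MA(q) process X_t = eps_t + sum_i theta_i eps_{t-i} with
Var(eps_t) = sigma^2, the variance is
  gamma(0) = sigma^2 * (1 + sum_i theta_i^2).
  sum_i theta_i^2 = (-0.109)^2 + (0.166)^2 = 0.011881 + 0.027556 = 0.039437.
  gamma(0) = 1 * (1 + 0.039437) = 1 * 1.039437 = 1.039437, which rounds to 1.0394.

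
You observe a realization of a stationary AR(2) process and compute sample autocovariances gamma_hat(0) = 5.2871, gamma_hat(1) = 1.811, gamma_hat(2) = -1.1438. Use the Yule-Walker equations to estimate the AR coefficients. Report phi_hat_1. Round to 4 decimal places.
\hat\phi_{1} = 0.4720

The Yule-Walker equations for an AR(p) process read, in matrix form,
  Gamma_p phi = r_p,   with   (Gamma_p)_{ij} = gamma(|i - j|),
                       (r_p)_i = gamma(i),   i,j = 1..p.
Substitute the sample gammas (Toeplitz matrix and right-hand side of size 2):
  Gamma_p = [[5.2871, 1.811], [1.811, 5.2871]]
  r_p     = [1.811, -1.1438]
Written out:
  5.2871 phi_1 + 1.811 phi_2 = 1.811
  1.811 phi_1 + 5.2871 phi_2 = -1.1438
Solve by Cramer's rule:
  det = gamma(0)^2 - gamma(1)^2 = (5.2871)^2 - (1.811)^2 = 27.95342641 - 3.279721 = 24.67370541
  phi_hat_1 = [gamma(1) gamma(0) - gamma(1) gamma(2)] / det = [(1.811)(5.2871) - (1.811)(-1.1438)] / 24.67370541 = 11.6463599 / 24.67370541 = 0.472
  phi_hat_2 = [gamma(0) gamma(2) - gamma(1)^2] / det = [(5.2871)(-1.1438) - (1.811)^2] / 24.67370541 = -9.32710598 / 24.67370541 = -0.378
So phi_hat = [0.4720, -0.3780].
Therefore phi_hat_1 = 0.4720.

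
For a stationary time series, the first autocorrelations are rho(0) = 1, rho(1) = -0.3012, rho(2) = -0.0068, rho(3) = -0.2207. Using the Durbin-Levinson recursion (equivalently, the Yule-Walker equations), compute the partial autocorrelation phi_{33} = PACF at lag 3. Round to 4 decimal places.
\phi_{33} = -0.2840

The PACF at lag k is phi_{kk}, the last component of the solution
to the Yule-Walker system G_k phi = r_k where
  (G_k)_{ij} = rho(|i - j|), (r_k)_i = rho(i), i,j = 1..k.
Equivalently, Durbin-Levinson gives phi_{kk} iteratively:
  phi_{11} = rho(1)
  phi_{kk} = [rho(k) - sum_{j=1..k-1} phi_{k-1,j} rho(k-j)]
            / [1 - sum_{j=1..k-1} phi_{k-1,j} rho(j)],
  phi_{k,j} = phi_{k-1,j} - phi_{kk} phi_{k-1,k-j},  j = 1..k-1.
Step k = 1:
  phi_11 = rho(1) = -0.3012.
Step k = 2:
  phi_22 = [rho(2) - phi_11 rho(1)] / [1 - phi_11 rho(1)] = [-0.0068 - (-0.3012)(-0.3012)] / [1 - (-0.3012)(-0.3012)]
         = -0.09752144 / 0.90927856 = -0.107251.
  Update: phi_21 = phi_11 - phi_22 phi_11 = -0.3012 - (-0.107251)(-0.3012) = -0.333504.
Step k = 3:
  phi_33 = [rho(3) - phi_21 rho(2) - phi_22 rho(1)] / [1 - phi_21 rho(1) - phi_22 rho(2)]
    numerator   = -0.2207 - (-0.333504)(-0.0068) - (-0.107251)(-0.3012) = -0.25527196
    denominator = 1 - (-0.333504)(-0.3012) - (-0.107251)(-0.0068) = 0.89881924
  phi_33 = -0.25527196 / 0.89881924 = -0.284.
Therefore phi_{33} = -0.2840.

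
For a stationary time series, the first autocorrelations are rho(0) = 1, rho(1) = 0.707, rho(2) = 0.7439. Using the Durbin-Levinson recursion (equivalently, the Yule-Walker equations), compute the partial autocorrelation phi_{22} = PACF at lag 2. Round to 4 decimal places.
\phi_{22} = 0.4880

The PACF at lag k is phi_{kk}, the last component of the solution
to the Yule-Walker system G_k phi = r_k where
  (G_k)_{ij} = rho(|i - j|), (r_k)_i = rho(i), i,j = 1..k.
Equivalently, Durbin-Levinson gives phi_{kk} iteratively:
  phi_{11} = rho(1)
  phi_{kk} = [rho(k) - sum_{j=1..k-1} phi_{k-1,j} rho(k-j)]
            / [1 - sum_{j=1..k-1} phi_{k-1,j} rho(j)],
  phi_{k,j} = phi_{k-1,j} - phi_{kk} phi_{k-1,k-j},  j = 1..k-1.
Step k = 1:
  phi_11 = rho(1) = 0.707.
Step k = 2:
  phi_22 = [rho(2) - phi_11 rho(1)] / [1 - phi_11 rho(1)] = [0.7439 - (0.707)(0.707)] / [1 - (0.707)(0.707)]
         = 0.244051 / 0.500151 = 0.488.
Therefore phi_{22} = 0.4880.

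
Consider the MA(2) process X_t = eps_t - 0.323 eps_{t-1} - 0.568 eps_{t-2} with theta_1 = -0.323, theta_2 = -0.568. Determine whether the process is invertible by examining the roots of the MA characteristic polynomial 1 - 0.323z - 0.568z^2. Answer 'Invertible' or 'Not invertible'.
\text{Invertible}

The MA(q) characteristic polynomial is P(z) = 1 - 0.323z - 0.568z^2.
Invertibility requires all roots to lie outside the unit circle, i.e. |z| > 1 for every root.
Set 1 + (-0.323) z + (-0.568) z^2 = 0, i.e. a z^2 + b z + c = 0 with a = -0.568, b = -0.323, c = 1.
Discriminant D = b^2 - 4ac = (-0.323)^2 - 4*(-0.568)*1 = 0.104329 - (-2.272) = 2.376329.
D >= 0, so the roots are real: z = (-b +/- sqrt(D)) / (2a) = (0.323 +/- 1.541535) / (-1.136).
  z_1 = (0.323 + 1.541535) / (-1.136) = -1.6413,   |z_1| = 1.6413.
  z_2 = (0.323 - 1.541535) / (-1.136) = 1.0727,   |z_2| = 1.0727.
Moduli of all roots: 1.6413, 1.0727.
All moduli strictly greater than 1? Yes.
Verdict: Invertible.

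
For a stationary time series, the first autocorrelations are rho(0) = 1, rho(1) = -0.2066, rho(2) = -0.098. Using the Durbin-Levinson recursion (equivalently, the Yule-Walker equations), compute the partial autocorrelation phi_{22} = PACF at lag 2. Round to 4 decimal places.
\phi_{22} = -0.1470

The PACF at lag k is phi_{kk}, the last component of the solution
to the Yule-Walker system G_k phi = r_k where
  (G_k)_{ij} = rho(|i - j|), (r_k)_i = rho(i), i,j = 1..k.
Equivalently, Durbin-Levinson gives phi_{kk} iteratively:
  phi_{11} = rho(1)
  phi_{kk} = [rho(k) - sum_{j=1..k-1} phi_{k-1,j} rho(k-j)]
            / [1 - sum_{j=1..k-1} phi_{k-1,j} rho(j)],
  phi_{k,j} = phi_{k-1,j} - phi_{kk} phi_{k-1,k-j},  j = 1..k-1.
Step k = 1:
  phi_11 = rho(1) = -0.2066.
Step k = 2:
  phi_22 = [rho(2) - phi_11 rho(1)] / [1 - phi_11 rho(1)] = [-0.098 - (-0.2066)(-0.2066)] / [1 - (-0.2066)(-0.2066)]
         = -0.14068356 / 0.95731644 = -0.147.
Therefore phi_{22} = -0.1470.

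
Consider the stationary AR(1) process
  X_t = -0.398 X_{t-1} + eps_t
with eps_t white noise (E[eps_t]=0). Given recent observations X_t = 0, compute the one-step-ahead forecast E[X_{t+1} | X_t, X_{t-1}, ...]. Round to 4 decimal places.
E[X_{t+1} \mid \mathcal F_t] = 0.0000

For an AR(p) model X_t = c + sum_i phi_i X_{t-i} + eps_t, the
one-step-ahead conditional mean is
  E[X_{t+1} | X_t, ...] = c + sum_i phi_i X_{t+1-i}.
Substitute known values:
  E[X_{t+1} | ...] = (-0.398) * (0)
                   = 0.0000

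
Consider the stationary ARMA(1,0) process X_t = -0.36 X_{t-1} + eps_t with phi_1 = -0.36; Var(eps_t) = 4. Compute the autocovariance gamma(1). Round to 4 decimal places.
\gamma(1) = -1.6544

Multiply the model equation by X_{t-k} and take expectations. With theta_0 = psi_0 = 1 and psi_j the MA(infinity) weights, this gives
  gamma(k) - sum_i phi_i gamma(k-i) = c_k,
  c_k = sigma^2 * sum_{j=k..q} theta_j psi_{j-k}   (c_k = 0 for k > q),
using gamma(-m) = gamma(m).
Pure AR (q = 0): c_0 = sigma^2 = 4, c_k = 0 for k >= 1.
Equations for k = 0 and k = 1 (AR order 1):
  gamma(0) = phi_1 gamma(1) + c_0
  gamma(1) = phi_1 gamma(0) + c_1
Substituting the second into the first: gamma(0) (1 - phi_1^2) = c_0 + phi_1 c_1, so
  gamma(0) = c_0 / (1 - phi_1^2) = 4 / (1 - (-0.36)^2) = 4 / 0.8704 = 4.595588.
  gamma(1) = phi_1 gamma(0) = (-0.36)(4.595588) = -1.654412.
Therefore gamma(1) = -1.6544 (to 4 decimal places).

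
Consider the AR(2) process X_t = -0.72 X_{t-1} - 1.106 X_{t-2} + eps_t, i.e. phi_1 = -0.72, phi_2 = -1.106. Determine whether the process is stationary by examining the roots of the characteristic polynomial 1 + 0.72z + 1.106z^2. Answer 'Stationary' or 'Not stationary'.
\text{Not stationary}

The AR(p) characteristic polynomial is P(z) = 1 + 0.72z + 1.106z^2.
Stationarity requires all roots to lie outside the unit circle, i.e. |z| > 1 for every root.
Set 1 + (0.72) z + (1.106) z^2 = 0, i.e. a z^2 + b z + c = 0 with a = 1.106, b = 0.72, c = 1.
Discriminant D = b^2 - 4ac = (0.72)^2 - 4*(1.106)*1 = 0.5184 - (4.424) = -3.9056.
D < 0, so the roots are the complex-conjugate pair z = (-b +/- i sqrt(-D)) / (2a) = -0.3255 +/- 0.8934i.
For a conjugate pair |z|^2 = z * conj(z) = (product of roots) = c/a = 1/(1.106) = 0.904159, so |z| = sqrt(0.904159) = 0.9509 for both roots.
Moduli of all roots: 0.9509, 0.9509.
All moduli strictly greater than 1? No.
Verdict: Not stationary.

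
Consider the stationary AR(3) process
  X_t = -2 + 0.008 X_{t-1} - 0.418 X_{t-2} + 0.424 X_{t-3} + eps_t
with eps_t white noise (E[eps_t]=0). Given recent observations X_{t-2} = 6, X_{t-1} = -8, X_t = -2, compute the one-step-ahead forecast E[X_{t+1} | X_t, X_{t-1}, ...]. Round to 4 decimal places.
E[X_{t+1} \mid \mathcal F_t] = 3.8720

For an AR(p) model X_t = c + sum_i phi_i X_{t-i} + eps_t, the
one-step-ahead conditional mean is
  E[X_{t+1} | X_t, ...] = c + sum_i phi_i X_{t+1-i}.
Substitute known values:
  E[X_{t+1} | ...] = -2 + (0.008) * (-2) + (-0.418) * (-8) + (0.424) * (6)
                   = 3.8720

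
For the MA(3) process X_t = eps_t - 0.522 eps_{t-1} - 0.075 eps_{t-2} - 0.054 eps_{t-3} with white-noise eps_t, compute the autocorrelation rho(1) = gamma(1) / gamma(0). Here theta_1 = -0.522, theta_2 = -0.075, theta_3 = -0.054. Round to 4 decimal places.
\rho(1) = -0.3738

For an MA(q) process with theta_0 = 1, the autocovariance is
  gamma(k) = sigma^2 * sum_{i=0..q-k} theta_i * theta_{i+k},
and rho(k) = gamma(k) / gamma(0). Sigma^2 cancels.
  numerator   = (1)*(-0.522) + (-0.522)*(-0.075) + (-0.075)*(-0.054) = -0.4788.
  denominator = (1)^2 + (-0.522)^2 + (-0.075)^2 + (-0.054)^2 = 1.281025.
  rho(1) = -0.4788 / 1.281025 = -0.3738.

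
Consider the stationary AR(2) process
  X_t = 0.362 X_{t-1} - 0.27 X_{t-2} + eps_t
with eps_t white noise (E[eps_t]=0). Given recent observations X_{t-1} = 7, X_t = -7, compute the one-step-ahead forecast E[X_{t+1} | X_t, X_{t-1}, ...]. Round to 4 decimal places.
E[X_{t+1} \mid \mathcal F_t] = -4.4240

For an AR(p) model X_t = c + sum_i phi_i X_{t-i} + eps_t, the
one-step-ahead conditional mean is
  E[X_{t+1} | X_t, ...] = c + sum_i phi_i X_{t+1-i}.
Substitute known values:
  E[X_{t+1} | ...] = (0.362) * (-7) + (-0.27) * (7)
                   = -4.4240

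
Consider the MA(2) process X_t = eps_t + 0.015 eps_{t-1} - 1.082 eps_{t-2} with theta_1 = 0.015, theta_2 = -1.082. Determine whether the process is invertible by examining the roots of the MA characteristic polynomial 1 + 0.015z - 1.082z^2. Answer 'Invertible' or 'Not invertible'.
\text{Not invertible}

The MA(q) characteristic polynomial is P(z) = 1 + 0.015z - 1.082z^2.
Invertibility requires all roots to lie outside the unit circle, i.e. |z| > 1 for every root.
Set 1 + (0.015) z + (-1.082) z^2 = 0, i.e. a z^2 + b z + c = 0 with a = -1.082, b = 0.015, c = 1.
Discriminant D = b^2 - 4ac = (0.015)^2 - 4*(-1.082)*1 = 0.000225 - (-4.328) = 4.328225.
D >= 0, so the roots are real: z = (-b +/- sqrt(D)) / (2a) = (-0.015 +/- 2.080439) / (-2.164).
  z_1 = (-0.015 + 2.080439) / (-2.164) = -0.9545,   |z_1| = 0.9545.
  z_2 = (-0.015 - 2.080439) / (-2.164) = 0.9683,   |z_2| = 0.9683.
Moduli of all roots: 0.9545, 0.9683.
All moduli strictly greater than 1? No.
Verdict: Not invertible.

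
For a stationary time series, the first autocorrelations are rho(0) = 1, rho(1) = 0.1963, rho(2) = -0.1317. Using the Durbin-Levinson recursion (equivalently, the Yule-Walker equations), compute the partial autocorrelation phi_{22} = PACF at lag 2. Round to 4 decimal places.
\phi_{22} = -0.1771

The PACF at lag k is phi_{kk}, the last component of the solution
to the Yule-Walker system G_k phi = r_k where
  (G_k)_{ij} = rho(|i - j|), (r_k)_i = rho(i), i,j = 1..k.
Equivalently, Durbin-Levinson gives phi_{kk} iteratively:
  phi_{11} = rho(1)
  phi_{kk} = [rho(k) - sum_{j=1..k-1} phi_{k-1,j} rho(k-j)]
            / [1 - sum_{j=1..k-1} phi_{k-1,j} rho(j)],
  phi_{k,j} = phi_{k-1,j} - phi_{kk} phi_{k-1,k-j},  j = 1..k-1.
Step k = 1:
  phi_11 = rho(1) = 0.1963.
Step k = 2:
  phi_22 = [rho(2) - phi_11 rho(1)] / [1 - phi_11 rho(1)] = [-0.1317 - (0.1963)(0.1963)] / [1 - (0.1963)(0.1963)]
         = -0.17023369 / 0.96146631 = -0.1771.
Therefore phi_{22} = -0.1771.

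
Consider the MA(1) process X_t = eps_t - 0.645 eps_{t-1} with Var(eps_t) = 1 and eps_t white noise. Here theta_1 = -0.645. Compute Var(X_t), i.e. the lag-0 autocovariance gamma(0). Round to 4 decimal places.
\gamma(0) = 1.4160

For an MA(q) process X_t = eps_t + sum_i theta_i eps_{t-i} with
Var(eps_t) = sigma^2, the variance is
  gamma(0) = sigma^2 * (1 + sum_i theta_i^2).
  sum_i theta_i^2 = (-0.645)^2 = 0.416025.
  gamma(0) = 1 * (1 + 0.416025) = 1 * 1.416025 = 1.416025, which rounds to 1.4160.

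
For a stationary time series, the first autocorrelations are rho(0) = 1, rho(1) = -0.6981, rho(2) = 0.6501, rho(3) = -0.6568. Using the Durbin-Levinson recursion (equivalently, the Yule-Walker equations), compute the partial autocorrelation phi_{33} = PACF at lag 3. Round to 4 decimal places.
\phi_{33} = -0.2721

The PACF at lag k is phi_{kk}, the last component of the solution
to the Yule-Walker system G_k phi = r_k where
  (G_k)_{ij} = rho(|i - j|), (r_k)_i = rho(i), i,j = 1..k.
Equivalently, Durbin-Levinson gives phi_{kk} iteratively:
  phi_{11} = rho(1)
  phi_{kk} = [rho(k) - sum_{j=1..k-1} phi_{k-1,j} rho(k-j)]
            / [1 - sum_{j=1..k-1} phi_{k-1,j} rho(j)],
  phi_{k,j} = phi_{k-1,j} - phi_{kk} phi_{k-1,k-j},  j = 1..k-1.
Step k = 1:
  phi_11 = rho(1) = -0.6981.
Step k = 2:
  phi_22 = [rho(2) - phi_11 rho(1)] / [1 - phi_11 rho(1)] = [0.6501 - (-0.6981)(-0.6981)] / [1 - (-0.6981)(-0.6981)]
         = 0.16275639 / 0.51265639 = 0.317477.
  Update: phi_21 = phi_11 - phi_22 phi_11 = -0.6981 - (0.317477)(-0.6981) = -0.47647.
Step k = 3:
  phi_33 = [rho(3) - phi_21 rho(2) - phi_22 rho(1)] / [1 - phi_21 rho(1) - phi_22 rho(2)]
    numerator   = -0.6568 - (-0.47647)(0.6501) - (0.317477)(-0.6981) = -0.12541672
    denominator = 1 - (-0.47647)(-0.6981) - (0.317477)(0.6501) = 0.46098505
  phi_33 = -0.12541672 / 0.46098505 = -0.2721.
Therefore phi_{33} = -0.2721.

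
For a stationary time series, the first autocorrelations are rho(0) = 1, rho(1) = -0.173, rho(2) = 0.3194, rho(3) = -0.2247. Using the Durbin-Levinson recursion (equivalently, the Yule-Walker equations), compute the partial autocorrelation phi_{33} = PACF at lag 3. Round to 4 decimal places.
\phi_{33} = -0.1520

The PACF at lag k is phi_{kk}, the last component of the solution
to the Yule-Walker system G_k phi = r_k where
  (G_k)_{ij} = rho(|i - j|), (r_k)_i = rho(i), i,j = 1..k.
Equivalently, Durbin-Levinson gives phi_{kk} iteratively:
  phi_{11} = rho(1)
  phi_{kk} = [rho(k) - sum_{j=1..k-1} phi_{k-1,j} rho(k-j)]
            / [1 - sum_{j=1..k-1} phi_{k-1,j} rho(j)],
  phi_{k,j} = phi_{k-1,j} - phi_{kk} phi_{k-1,k-j},  j = 1..k-1.
Step k = 1:
  phi_11 = rho(1) = -0.173.
Step k = 2:
  phi_22 = [rho(2) - phi_11 rho(1)] / [1 - phi_11 rho(1)] = [0.3194 - (-0.173)(-0.173)] / [1 - (-0.173)(-0.173)]
         = 0.289471 / 0.970071 = 0.298402.
  Update: phi_21 = phi_11 - phi_22 phi_11 = -0.173 - (0.298402)(-0.173) = -0.121376.
Step k = 3:
  phi_33 = [rho(3) - phi_21 rho(2) - phi_22 rho(1)] / [1 - phi_21 rho(1) - phi_22 rho(2)]
    numerator   = -0.2247 - (-0.121376)(0.3194) - (0.298402)(-0.173) = -0.13430883
    denominator = 1 - (-0.121376)(-0.173) - (0.298402)(0.3194) = 0.88369231
  phi_33 = -0.13430883 / 0.88369231 = -0.152.
Therefore phi_{33} = -0.1520.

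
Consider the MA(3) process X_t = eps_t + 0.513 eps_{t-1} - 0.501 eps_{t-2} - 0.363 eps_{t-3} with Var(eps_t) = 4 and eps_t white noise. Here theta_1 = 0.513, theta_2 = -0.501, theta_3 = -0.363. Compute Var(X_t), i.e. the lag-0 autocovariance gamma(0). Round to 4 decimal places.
\gamma(0) = 6.5838

For an MA(q) process X_t = eps_t + sum_i theta_i eps_{t-i} with
Var(eps_t) = sigma^2, the variance is
  gamma(0) = sigma^2 * (1 + sum_i theta_i^2).
  sum_i theta_i^2 = (0.513)^2 + (-0.501)^2 + (-0.363)^2 = 0.263169 + 0.251001 + 0.131769 = 0.645939.
  gamma(0) = 4 * (1 + 0.645939) = 4 * 1.645939 = 6.583756, which rounds to 6.5838.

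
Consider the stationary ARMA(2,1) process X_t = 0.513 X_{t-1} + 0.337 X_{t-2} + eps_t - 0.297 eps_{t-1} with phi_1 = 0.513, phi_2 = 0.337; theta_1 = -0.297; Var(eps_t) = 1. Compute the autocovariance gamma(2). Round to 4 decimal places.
\gamma(2) = 1.0671

Multiply the model equation by X_{t-k} and take expectations. With theta_0 = psi_0 = 1 and psi_j the MA(infinity) weights, this gives
  gamma(k) - sum_i phi_i gamma(k-i) = c_k,
  c_k = sigma^2 * sum_{j=k..q} theta_j psi_{j-k}   (c_k = 0 for k > q),
using gamma(-m) = gamma(m).
psi-weights needed (psi_j = theta_j + sum_i phi_i psi_{j-i}):
  psi_1 = theta_1 + phi_1 = -0.297 + (0.513) = 0.216
Right-hand sides:
  c_0 = sigma^2 (1 + theta_1 psi_1) = 1 * (1 + (-0.297)(0.216)) = 1 * 0.935848 = 0.935848
  c_1 = sigma^2 theta_1 = 1 * (-0.297) = -0.297
  c_2 = 0
Equations for k = 0, 1, 2 (AR order 2, c_2 = 0):
  (E0) gamma(0) = phi_1 gamma(1) + phi_2 gamma(2) + c_0
  (E1) gamma(1) = phi_1 gamma(0) + phi_2 gamma(1) + c_1
  (E2) gamma(2) = phi_1 gamma(1) + phi_2 gamma(0)
From (E1): gamma(1) = A gamma(0) + B with
  A = phi_1 / (1 - phi_2) = 0.513 / 0.663 = 0.773756,   B = c_1 / (1 - phi_2) = -0.297 / 0.663 = -0.447964.
Insert (E2) into (E0): gamma(0) (1 - phi_2^2) = phi_1 (1 + phi_2) gamma(1) + c_0.
  phi_1 (1 + phi_2) = (0.513)(1.337) = 0.685881,   1 - phi_2^2 = 0.886431.
Replace gamma(1) by A gamma(0) + B and collect gamma(0):
  gamma(0) [0.886431 - (0.685881)(0.773756)] = (0.685881)(-0.447964) + 0.935848
  gamma(0) * 0.355727 = 0.628598
  gamma(0) = 0.628598 / 0.355727 = 1.767082.
  gamma(1) = A gamma(0) + B = (0.773756)(1.767082) + (-0.447964) = 0.919326.
  gamma(2) = phi_1 gamma(1) + phi_2 gamma(0) = (0.513)(0.919326) + (0.337)(1.767082) = 1.067121.
Therefore gamma(2) = 1.0671 (to 4 decimal places).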